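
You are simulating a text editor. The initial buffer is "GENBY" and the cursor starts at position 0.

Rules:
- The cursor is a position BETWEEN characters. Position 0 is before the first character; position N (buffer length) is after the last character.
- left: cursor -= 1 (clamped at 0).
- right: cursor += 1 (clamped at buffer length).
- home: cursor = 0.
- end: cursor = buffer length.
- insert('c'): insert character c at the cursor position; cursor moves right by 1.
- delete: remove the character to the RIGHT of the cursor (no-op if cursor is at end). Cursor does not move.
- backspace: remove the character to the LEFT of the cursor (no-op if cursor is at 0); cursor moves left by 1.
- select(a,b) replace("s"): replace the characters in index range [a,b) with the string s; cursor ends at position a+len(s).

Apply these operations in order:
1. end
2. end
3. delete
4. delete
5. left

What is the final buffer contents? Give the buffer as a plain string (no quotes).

Answer: GENBY

Derivation:
After op 1 (end): buf='GENBY' cursor=5
After op 2 (end): buf='GENBY' cursor=5
After op 3 (delete): buf='GENBY' cursor=5
After op 4 (delete): buf='GENBY' cursor=5
After op 5 (left): buf='GENBY' cursor=4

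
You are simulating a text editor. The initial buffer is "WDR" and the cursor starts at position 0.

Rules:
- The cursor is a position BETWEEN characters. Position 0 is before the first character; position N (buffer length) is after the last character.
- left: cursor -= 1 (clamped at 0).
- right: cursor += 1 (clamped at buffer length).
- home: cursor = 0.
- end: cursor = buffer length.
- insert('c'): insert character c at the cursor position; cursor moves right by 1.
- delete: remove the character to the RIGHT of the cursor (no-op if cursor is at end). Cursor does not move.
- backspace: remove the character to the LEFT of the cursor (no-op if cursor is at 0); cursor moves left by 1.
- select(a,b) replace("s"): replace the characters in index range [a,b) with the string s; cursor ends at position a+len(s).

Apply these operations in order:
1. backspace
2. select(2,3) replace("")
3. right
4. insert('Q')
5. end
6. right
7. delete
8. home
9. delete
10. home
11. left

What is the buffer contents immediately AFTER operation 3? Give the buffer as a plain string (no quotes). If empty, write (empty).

Answer: WD

Derivation:
After op 1 (backspace): buf='WDR' cursor=0
After op 2 (select(2,3) replace("")): buf='WD' cursor=2
After op 3 (right): buf='WD' cursor=2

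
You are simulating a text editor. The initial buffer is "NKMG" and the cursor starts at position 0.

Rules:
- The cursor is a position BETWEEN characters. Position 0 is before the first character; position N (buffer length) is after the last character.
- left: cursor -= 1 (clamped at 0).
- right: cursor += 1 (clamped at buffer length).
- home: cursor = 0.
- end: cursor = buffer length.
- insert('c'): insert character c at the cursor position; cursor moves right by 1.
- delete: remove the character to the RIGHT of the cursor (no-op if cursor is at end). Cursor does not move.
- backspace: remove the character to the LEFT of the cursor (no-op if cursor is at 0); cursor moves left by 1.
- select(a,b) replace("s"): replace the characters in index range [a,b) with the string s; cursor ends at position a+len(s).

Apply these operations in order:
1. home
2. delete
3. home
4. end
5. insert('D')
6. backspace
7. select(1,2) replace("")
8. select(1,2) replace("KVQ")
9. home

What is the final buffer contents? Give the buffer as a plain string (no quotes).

After op 1 (home): buf='NKMG' cursor=0
After op 2 (delete): buf='KMG' cursor=0
After op 3 (home): buf='KMG' cursor=0
After op 4 (end): buf='KMG' cursor=3
After op 5 (insert('D')): buf='KMGD' cursor=4
After op 6 (backspace): buf='KMG' cursor=3
After op 7 (select(1,2) replace("")): buf='KG' cursor=1
After op 8 (select(1,2) replace("KVQ")): buf='KKVQ' cursor=4
After op 9 (home): buf='KKVQ' cursor=0

Answer: KKVQ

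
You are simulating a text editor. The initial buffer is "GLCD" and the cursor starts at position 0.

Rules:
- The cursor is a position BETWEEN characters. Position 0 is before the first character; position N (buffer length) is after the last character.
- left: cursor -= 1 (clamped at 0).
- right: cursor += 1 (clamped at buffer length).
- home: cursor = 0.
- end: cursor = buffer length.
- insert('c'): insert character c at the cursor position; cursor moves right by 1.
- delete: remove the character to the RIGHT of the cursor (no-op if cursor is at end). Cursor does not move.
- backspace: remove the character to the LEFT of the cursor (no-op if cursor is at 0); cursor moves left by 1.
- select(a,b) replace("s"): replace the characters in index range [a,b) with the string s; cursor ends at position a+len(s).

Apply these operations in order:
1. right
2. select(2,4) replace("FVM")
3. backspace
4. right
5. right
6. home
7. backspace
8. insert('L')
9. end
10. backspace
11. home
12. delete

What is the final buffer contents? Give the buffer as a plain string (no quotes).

Answer: GLF

Derivation:
After op 1 (right): buf='GLCD' cursor=1
After op 2 (select(2,4) replace("FVM")): buf='GLFVM' cursor=5
After op 3 (backspace): buf='GLFV' cursor=4
After op 4 (right): buf='GLFV' cursor=4
After op 5 (right): buf='GLFV' cursor=4
After op 6 (home): buf='GLFV' cursor=0
After op 7 (backspace): buf='GLFV' cursor=0
After op 8 (insert('L')): buf='LGLFV' cursor=1
After op 9 (end): buf='LGLFV' cursor=5
After op 10 (backspace): buf='LGLF' cursor=4
After op 11 (home): buf='LGLF' cursor=0
After op 12 (delete): buf='GLF' cursor=0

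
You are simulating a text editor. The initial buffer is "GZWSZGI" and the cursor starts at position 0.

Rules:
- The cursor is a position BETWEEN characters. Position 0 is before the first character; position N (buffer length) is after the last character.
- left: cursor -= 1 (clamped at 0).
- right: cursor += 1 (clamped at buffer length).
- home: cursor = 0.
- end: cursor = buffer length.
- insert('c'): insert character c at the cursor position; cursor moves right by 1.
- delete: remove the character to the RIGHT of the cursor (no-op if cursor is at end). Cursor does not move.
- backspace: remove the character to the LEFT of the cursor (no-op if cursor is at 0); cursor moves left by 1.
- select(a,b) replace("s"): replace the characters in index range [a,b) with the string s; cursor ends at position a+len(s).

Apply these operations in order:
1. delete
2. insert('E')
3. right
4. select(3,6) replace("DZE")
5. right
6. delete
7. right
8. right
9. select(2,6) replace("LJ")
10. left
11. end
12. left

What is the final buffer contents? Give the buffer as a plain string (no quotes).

After op 1 (delete): buf='ZWSZGI' cursor=0
After op 2 (insert('E')): buf='EZWSZGI' cursor=1
After op 3 (right): buf='EZWSZGI' cursor=2
After op 4 (select(3,6) replace("DZE")): buf='EZWDZEI' cursor=6
After op 5 (right): buf='EZWDZEI' cursor=7
After op 6 (delete): buf='EZWDZEI' cursor=7
After op 7 (right): buf='EZWDZEI' cursor=7
After op 8 (right): buf='EZWDZEI' cursor=7
After op 9 (select(2,6) replace("LJ")): buf='EZLJI' cursor=4
After op 10 (left): buf='EZLJI' cursor=3
After op 11 (end): buf='EZLJI' cursor=5
After op 12 (left): buf='EZLJI' cursor=4

Answer: EZLJI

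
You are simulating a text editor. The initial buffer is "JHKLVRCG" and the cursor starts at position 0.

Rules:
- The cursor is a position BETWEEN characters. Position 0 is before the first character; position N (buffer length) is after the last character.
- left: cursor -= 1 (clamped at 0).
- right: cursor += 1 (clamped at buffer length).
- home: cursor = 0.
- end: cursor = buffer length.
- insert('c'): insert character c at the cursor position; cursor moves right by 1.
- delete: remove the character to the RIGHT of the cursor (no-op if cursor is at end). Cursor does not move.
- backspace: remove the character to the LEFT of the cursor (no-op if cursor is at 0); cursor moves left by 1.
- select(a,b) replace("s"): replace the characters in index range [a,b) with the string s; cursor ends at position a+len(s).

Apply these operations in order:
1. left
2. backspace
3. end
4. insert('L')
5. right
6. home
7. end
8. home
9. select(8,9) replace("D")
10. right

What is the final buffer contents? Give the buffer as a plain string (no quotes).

After op 1 (left): buf='JHKLVRCG' cursor=0
After op 2 (backspace): buf='JHKLVRCG' cursor=0
After op 3 (end): buf='JHKLVRCG' cursor=8
After op 4 (insert('L')): buf='JHKLVRCGL' cursor=9
After op 5 (right): buf='JHKLVRCGL' cursor=9
After op 6 (home): buf='JHKLVRCGL' cursor=0
After op 7 (end): buf='JHKLVRCGL' cursor=9
After op 8 (home): buf='JHKLVRCGL' cursor=0
After op 9 (select(8,9) replace("D")): buf='JHKLVRCGD' cursor=9
After op 10 (right): buf='JHKLVRCGD' cursor=9

Answer: JHKLVRCGD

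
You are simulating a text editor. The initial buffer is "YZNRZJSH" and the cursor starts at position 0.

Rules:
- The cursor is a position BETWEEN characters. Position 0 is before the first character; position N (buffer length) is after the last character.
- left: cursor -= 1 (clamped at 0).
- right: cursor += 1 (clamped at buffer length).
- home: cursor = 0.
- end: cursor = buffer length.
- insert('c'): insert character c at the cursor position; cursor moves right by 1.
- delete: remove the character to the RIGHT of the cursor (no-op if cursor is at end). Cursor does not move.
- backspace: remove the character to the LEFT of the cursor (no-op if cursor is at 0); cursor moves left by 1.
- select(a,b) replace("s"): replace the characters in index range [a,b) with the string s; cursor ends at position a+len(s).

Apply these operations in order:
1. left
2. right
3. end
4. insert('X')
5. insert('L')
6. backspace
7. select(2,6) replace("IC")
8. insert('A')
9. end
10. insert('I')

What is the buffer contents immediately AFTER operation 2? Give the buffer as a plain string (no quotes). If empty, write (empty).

Answer: YZNRZJSH

Derivation:
After op 1 (left): buf='YZNRZJSH' cursor=0
After op 2 (right): buf='YZNRZJSH' cursor=1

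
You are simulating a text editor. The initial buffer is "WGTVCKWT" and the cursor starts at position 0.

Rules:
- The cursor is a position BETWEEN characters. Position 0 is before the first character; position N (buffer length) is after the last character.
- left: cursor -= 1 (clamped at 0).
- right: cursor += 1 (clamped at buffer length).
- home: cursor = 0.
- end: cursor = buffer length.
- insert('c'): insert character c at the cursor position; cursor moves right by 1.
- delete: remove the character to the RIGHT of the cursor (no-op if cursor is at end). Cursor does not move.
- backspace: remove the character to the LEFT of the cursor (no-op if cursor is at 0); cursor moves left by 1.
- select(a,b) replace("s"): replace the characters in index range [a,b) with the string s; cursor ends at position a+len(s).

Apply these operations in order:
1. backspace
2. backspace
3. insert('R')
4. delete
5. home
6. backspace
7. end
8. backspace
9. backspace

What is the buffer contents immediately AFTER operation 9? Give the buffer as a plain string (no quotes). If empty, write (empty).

After op 1 (backspace): buf='WGTVCKWT' cursor=0
After op 2 (backspace): buf='WGTVCKWT' cursor=0
After op 3 (insert('R')): buf='RWGTVCKWT' cursor=1
After op 4 (delete): buf='RGTVCKWT' cursor=1
After op 5 (home): buf='RGTVCKWT' cursor=0
After op 6 (backspace): buf='RGTVCKWT' cursor=0
After op 7 (end): buf='RGTVCKWT' cursor=8
After op 8 (backspace): buf='RGTVCKW' cursor=7
After op 9 (backspace): buf='RGTVCK' cursor=6

Answer: RGTVCK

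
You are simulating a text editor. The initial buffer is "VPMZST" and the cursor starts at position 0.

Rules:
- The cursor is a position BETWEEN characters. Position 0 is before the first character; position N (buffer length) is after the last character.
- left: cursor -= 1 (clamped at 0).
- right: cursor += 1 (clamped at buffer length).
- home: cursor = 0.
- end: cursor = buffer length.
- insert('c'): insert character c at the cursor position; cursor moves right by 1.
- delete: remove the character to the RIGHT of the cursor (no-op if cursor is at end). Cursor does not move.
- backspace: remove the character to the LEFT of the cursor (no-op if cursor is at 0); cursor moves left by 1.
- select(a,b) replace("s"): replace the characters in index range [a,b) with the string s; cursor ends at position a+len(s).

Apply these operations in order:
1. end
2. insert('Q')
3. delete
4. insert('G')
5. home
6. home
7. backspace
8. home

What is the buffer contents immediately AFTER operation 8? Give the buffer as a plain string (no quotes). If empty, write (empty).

Answer: VPMZSTQG

Derivation:
After op 1 (end): buf='VPMZST' cursor=6
After op 2 (insert('Q')): buf='VPMZSTQ' cursor=7
After op 3 (delete): buf='VPMZSTQ' cursor=7
After op 4 (insert('G')): buf='VPMZSTQG' cursor=8
After op 5 (home): buf='VPMZSTQG' cursor=0
After op 6 (home): buf='VPMZSTQG' cursor=0
After op 7 (backspace): buf='VPMZSTQG' cursor=0
After op 8 (home): buf='VPMZSTQG' cursor=0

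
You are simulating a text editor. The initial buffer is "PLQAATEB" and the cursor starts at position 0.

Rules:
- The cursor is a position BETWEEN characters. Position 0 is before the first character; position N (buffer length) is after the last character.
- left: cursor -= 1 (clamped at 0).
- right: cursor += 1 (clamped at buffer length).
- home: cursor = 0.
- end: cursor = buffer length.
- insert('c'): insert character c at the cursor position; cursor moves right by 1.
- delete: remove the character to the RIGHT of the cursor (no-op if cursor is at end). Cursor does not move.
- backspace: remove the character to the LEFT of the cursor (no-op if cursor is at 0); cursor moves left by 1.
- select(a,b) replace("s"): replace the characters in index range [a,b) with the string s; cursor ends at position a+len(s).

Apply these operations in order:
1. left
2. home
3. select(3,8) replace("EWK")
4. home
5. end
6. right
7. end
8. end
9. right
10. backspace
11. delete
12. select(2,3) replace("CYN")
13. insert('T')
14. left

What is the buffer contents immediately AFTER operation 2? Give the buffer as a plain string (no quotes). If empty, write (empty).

Answer: PLQAATEB

Derivation:
After op 1 (left): buf='PLQAATEB' cursor=0
After op 2 (home): buf='PLQAATEB' cursor=0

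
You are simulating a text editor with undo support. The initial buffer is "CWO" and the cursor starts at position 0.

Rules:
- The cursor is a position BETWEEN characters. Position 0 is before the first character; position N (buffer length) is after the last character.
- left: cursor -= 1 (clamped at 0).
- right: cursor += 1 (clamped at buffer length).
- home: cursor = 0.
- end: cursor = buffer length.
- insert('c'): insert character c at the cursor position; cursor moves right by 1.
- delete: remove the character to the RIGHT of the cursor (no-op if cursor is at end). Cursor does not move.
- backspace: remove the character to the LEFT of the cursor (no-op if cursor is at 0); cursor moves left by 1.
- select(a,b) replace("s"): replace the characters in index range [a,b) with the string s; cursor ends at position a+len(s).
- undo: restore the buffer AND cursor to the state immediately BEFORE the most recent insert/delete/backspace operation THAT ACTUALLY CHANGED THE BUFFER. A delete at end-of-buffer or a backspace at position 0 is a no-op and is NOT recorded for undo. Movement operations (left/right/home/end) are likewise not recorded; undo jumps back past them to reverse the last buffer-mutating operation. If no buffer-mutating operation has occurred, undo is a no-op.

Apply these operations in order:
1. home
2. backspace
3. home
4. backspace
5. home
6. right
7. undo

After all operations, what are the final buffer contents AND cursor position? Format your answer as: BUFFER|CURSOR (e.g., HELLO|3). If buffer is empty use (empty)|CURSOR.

After op 1 (home): buf='CWO' cursor=0
After op 2 (backspace): buf='CWO' cursor=0
After op 3 (home): buf='CWO' cursor=0
After op 4 (backspace): buf='CWO' cursor=0
After op 5 (home): buf='CWO' cursor=0
After op 6 (right): buf='CWO' cursor=1
After op 7 (undo): buf='CWO' cursor=1

Answer: CWO|1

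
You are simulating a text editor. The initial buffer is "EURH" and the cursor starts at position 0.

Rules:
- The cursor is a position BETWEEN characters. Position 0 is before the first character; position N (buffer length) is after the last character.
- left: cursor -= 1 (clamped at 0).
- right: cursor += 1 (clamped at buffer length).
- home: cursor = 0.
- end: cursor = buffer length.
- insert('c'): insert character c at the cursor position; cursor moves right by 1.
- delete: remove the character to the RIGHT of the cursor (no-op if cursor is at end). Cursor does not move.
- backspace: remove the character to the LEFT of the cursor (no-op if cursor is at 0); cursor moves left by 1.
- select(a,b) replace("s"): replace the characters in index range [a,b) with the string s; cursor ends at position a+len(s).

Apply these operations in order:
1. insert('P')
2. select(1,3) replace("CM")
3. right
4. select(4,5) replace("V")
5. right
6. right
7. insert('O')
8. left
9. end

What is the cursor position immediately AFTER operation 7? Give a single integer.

After op 1 (insert('P')): buf='PEURH' cursor=1
After op 2 (select(1,3) replace("CM")): buf='PCMRH' cursor=3
After op 3 (right): buf='PCMRH' cursor=4
After op 4 (select(4,5) replace("V")): buf='PCMRV' cursor=5
After op 5 (right): buf='PCMRV' cursor=5
After op 6 (right): buf='PCMRV' cursor=5
After op 7 (insert('O')): buf='PCMRVO' cursor=6

Answer: 6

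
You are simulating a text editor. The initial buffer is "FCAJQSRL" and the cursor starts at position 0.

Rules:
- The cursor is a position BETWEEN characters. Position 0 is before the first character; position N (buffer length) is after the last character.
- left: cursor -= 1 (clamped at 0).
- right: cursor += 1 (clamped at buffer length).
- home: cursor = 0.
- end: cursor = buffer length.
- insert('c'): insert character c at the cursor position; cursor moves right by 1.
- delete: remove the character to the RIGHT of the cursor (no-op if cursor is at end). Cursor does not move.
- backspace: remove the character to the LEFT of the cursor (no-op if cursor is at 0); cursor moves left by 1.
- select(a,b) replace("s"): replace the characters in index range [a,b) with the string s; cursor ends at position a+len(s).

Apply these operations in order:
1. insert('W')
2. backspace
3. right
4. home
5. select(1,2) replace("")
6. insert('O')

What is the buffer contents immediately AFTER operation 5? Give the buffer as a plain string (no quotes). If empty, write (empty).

Answer: FAJQSRL

Derivation:
After op 1 (insert('W')): buf='WFCAJQSRL' cursor=1
After op 2 (backspace): buf='FCAJQSRL' cursor=0
After op 3 (right): buf='FCAJQSRL' cursor=1
After op 4 (home): buf='FCAJQSRL' cursor=0
After op 5 (select(1,2) replace("")): buf='FAJQSRL' cursor=1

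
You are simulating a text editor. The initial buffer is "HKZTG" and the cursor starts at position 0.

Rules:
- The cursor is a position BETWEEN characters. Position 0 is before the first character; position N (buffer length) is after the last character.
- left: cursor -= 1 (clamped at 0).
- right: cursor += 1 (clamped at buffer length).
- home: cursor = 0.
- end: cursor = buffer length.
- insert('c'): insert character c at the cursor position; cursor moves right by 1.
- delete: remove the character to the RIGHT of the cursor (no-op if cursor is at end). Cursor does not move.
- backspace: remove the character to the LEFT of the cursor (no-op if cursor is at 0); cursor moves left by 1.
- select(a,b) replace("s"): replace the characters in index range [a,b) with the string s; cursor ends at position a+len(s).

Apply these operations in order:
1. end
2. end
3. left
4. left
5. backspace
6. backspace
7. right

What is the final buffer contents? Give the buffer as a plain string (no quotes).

Answer: HTG

Derivation:
After op 1 (end): buf='HKZTG' cursor=5
After op 2 (end): buf='HKZTG' cursor=5
After op 3 (left): buf='HKZTG' cursor=4
After op 4 (left): buf='HKZTG' cursor=3
After op 5 (backspace): buf='HKTG' cursor=2
After op 6 (backspace): buf='HTG' cursor=1
After op 7 (right): buf='HTG' cursor=2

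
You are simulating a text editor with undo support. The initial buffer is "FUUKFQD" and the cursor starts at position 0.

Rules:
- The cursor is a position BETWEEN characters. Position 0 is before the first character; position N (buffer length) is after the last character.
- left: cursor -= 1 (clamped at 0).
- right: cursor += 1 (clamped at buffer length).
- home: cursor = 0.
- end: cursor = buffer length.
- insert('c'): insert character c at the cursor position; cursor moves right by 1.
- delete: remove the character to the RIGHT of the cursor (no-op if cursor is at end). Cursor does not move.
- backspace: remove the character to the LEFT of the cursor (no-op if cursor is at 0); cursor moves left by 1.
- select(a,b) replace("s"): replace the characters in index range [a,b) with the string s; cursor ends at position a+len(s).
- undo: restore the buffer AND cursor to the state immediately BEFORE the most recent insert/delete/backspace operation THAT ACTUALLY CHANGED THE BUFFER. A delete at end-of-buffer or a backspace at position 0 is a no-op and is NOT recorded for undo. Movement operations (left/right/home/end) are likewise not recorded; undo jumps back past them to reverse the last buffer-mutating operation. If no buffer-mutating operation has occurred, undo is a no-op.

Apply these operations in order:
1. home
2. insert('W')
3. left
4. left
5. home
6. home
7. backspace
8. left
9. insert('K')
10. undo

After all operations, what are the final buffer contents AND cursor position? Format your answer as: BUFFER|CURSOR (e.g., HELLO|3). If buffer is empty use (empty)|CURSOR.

After op 1 (home): buf='FUUKFQD' cursor=0
After op 2 (insert('W')): buf='WFUUKFQD' cursor=1
After op 3 (left): buf='WFUUKFQD' cursor=0
After op 4 (left): buf='WFUUKFQD' cursor=0
After op 5 (home): buf='WFUUKFQD' cursor=0
After op 6 (home): buf='WFUUKFQD' cursor=0
After op 7 (backspace): buf='WFUUKFQD' cursor=0
After op 8 (left): buf='WFUUKFQD' cursor=0
After op 9 (insert('K')): buf='KWFUUKFQD' cursor=1
After op 10 (undo): buf='WFUUKFQD' cursor=0

Answer: WFUUKFQD|0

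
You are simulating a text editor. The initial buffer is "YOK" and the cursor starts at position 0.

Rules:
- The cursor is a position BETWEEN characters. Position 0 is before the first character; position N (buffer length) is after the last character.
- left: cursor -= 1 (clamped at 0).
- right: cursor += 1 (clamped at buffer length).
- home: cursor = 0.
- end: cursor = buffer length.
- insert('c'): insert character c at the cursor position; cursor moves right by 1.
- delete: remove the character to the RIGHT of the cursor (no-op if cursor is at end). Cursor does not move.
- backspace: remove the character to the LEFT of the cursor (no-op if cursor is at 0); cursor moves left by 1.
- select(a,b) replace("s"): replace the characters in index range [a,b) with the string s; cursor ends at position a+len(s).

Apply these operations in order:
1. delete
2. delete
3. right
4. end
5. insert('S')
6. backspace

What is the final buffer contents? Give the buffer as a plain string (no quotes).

After op 1 (delete): buf='OK' cursor=0
After op 2 (delete): buf='K' cursor=0
After op 3 (right): buf='K' cursor=1
After op 4 (end): buf='K' cursor=1
After op 5 (insert('S')): buf='KS' cursor=2
After op 6 (backspace): buf='K' cursor=1

Answer: K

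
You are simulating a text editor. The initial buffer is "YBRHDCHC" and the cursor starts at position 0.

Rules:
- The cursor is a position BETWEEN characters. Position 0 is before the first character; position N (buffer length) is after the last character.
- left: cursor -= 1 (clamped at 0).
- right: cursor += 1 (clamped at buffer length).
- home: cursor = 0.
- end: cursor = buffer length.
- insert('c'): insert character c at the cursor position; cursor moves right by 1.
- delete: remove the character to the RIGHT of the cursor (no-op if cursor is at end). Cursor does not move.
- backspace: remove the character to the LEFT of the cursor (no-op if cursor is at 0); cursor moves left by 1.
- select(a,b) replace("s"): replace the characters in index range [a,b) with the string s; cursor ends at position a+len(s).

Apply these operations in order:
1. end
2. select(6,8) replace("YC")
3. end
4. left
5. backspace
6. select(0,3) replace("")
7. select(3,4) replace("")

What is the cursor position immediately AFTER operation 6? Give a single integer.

After op 1 (end): buf='YBRHDCHC' cursor=8
After op 2 (select(6,8) replace("YC")): buf='YBRHDCYC' cursor=8
After op 3 (end): buf='YBRHDCYC' cursor=8
After op 4 (left): buf='YBRHDCYC' cursor=7
After op 5 (backspace): buf='YBRHDCC' cursor=6
After op 6 (select(0,3) replace("")): buf='HDCC' cursor=0

Answer: 0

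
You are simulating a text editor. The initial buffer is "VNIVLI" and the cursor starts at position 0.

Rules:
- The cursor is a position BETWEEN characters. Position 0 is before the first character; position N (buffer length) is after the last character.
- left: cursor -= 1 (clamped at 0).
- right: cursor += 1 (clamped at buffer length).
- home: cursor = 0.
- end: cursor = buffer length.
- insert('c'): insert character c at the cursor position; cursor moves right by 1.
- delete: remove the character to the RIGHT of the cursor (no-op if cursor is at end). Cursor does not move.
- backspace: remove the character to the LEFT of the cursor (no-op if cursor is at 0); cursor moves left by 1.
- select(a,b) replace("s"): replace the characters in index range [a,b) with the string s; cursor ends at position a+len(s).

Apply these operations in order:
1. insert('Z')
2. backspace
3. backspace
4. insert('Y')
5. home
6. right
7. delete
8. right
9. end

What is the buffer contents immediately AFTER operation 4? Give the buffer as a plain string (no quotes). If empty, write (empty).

After op 1 (insert('Z')): buf='ZVNIVLI' cursor=1
After op 2 (backspace): buf='VNIVLI' cursor=0
After op 3 (backspace): buf='VNIVLI' cursor=0
After op 4 (insert('Y')): buf='YVNIVLI' cursor=1

Answer: YVNIVLI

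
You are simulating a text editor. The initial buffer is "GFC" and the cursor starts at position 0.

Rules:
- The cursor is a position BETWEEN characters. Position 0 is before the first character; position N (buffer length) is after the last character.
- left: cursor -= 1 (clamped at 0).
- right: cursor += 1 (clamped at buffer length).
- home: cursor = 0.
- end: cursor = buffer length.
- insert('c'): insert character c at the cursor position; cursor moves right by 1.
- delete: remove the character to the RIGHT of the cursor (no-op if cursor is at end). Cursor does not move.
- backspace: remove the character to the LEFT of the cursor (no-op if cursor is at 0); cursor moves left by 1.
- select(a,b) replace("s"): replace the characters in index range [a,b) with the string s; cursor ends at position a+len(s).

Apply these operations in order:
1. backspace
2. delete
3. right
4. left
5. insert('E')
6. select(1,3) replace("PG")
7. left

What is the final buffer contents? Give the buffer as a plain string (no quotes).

After op 1 (backspace): buf='GFC' cursor=0
After op 2 (delete): buf='FC' cursor=0
After op 3 (right): buf='FC' cursor=1
After op 4 (left): buf='FC' cursor=0
After op 5 (insert('E')): buf='EFC' cursor=1
After op 6 (select(1,3) replace("PG")): buf='EPG' cursor=3
After op 7 (left): buf='EPG' cursor=2

Answer: EPG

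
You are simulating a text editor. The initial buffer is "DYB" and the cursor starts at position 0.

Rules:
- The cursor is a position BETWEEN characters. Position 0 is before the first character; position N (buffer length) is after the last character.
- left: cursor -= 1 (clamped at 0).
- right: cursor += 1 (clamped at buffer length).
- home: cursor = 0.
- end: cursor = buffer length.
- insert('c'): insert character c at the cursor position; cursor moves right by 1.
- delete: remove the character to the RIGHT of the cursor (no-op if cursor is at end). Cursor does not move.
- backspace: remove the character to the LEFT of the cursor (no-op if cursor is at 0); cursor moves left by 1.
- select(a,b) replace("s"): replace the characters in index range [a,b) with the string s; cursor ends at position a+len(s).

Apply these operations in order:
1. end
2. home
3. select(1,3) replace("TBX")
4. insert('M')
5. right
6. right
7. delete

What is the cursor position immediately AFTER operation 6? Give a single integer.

Answer: 5

Derivation:
After op 1 (end): buf='DYB' cursor=3
After op 2 (home): buf='DYB' cursor=0
After op 3 (select(1,3) replace("TBX")): buf='DTBX' cursor=4
After op 4 (insert('M')): buf='DTBXM' cursor=5
After op 5 (right): buf='DTBXM' cursor=5
After op 6 (right): buf='DTBXM' cursor=5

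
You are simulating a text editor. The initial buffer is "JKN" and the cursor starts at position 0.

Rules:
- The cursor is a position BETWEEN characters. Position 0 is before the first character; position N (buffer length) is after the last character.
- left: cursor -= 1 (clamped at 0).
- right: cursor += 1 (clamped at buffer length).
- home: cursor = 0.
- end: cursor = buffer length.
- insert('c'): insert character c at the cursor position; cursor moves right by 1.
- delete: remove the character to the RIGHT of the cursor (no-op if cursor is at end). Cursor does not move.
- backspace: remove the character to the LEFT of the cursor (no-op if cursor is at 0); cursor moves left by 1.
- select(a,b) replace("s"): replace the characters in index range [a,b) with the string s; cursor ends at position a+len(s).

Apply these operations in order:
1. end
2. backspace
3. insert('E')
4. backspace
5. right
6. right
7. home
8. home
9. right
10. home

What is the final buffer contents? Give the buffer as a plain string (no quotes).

After op 1 (end): buf='JKN' cursor=3
After op 2 (backspace): buf='JK' cursor=2
After op 3 (insert('E')): buf='JKE' cursor=3
After op 4 (backspace): buf='JK' cursor=2
After op 5 (right): buf='JK' cursor=2
After op 6 (right): buf='JK' cursor=2
After op 7 (home): buf='JK' cursor=0
After op 8 (home): buf='JK' cursor=0
After op 9 (right): buf='JK' cursor=1
After op 10 (home): buf='JK' cursor=0

Answer: JK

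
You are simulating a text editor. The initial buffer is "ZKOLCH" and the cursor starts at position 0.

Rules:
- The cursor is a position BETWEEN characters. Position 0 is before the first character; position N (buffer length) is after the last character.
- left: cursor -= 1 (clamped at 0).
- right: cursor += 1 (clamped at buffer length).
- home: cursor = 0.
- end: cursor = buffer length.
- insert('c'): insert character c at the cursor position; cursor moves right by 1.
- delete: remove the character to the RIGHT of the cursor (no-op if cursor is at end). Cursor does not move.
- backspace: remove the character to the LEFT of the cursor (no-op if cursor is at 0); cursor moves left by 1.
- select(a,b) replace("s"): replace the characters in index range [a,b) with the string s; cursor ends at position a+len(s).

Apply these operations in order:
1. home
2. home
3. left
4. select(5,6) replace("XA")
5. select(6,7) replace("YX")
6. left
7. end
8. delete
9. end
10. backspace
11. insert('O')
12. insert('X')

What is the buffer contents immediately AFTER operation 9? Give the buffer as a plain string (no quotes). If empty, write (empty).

After op 1 (home): buf='ZKOLCH' cursor=0
After op 2 (home): buf='ZKOLCH' cursor=0
After op 3 (left): buf='ZKOLCH' cursor=0
After op 4 (select(5,6) replace("XA")): buf='ZKOLCXA' cursor=7
After op 5 (select(6,7) replace("YX")): buf='ZKOLCXYX' cursor=8
After op 6 (left): buf='ZKOLCXYX' cursor=7
After op 7 (end): buf='ZKOLCXYX' cursor=8
After op 8 (delete): buf='ZKOLCXYX' cursor=8
After op 9 (end): buf='ZKOLCXYX' cursor=8

Answer: ZKOLCXYX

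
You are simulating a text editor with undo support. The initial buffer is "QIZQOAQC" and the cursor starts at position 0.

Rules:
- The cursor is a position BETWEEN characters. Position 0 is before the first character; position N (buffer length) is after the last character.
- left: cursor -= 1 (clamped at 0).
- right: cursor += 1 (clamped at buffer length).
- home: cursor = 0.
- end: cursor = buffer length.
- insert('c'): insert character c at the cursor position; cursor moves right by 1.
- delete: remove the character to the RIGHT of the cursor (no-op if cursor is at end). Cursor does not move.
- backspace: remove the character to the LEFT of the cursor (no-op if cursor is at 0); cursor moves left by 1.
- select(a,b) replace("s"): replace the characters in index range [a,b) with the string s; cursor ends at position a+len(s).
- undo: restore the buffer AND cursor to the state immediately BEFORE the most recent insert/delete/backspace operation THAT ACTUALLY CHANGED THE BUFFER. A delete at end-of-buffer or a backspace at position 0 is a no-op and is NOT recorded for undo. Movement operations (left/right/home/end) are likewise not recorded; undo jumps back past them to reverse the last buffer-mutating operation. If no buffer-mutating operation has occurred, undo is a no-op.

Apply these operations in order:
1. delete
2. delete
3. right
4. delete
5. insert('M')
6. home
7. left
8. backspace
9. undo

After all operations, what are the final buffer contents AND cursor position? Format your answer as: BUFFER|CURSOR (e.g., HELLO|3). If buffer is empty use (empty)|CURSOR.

After op 1 (delete): buf='IZQOAQC' cursor=0
After op 2 (delete): buf='ZQOAQC' cursor=0
After op 3 (right): buf='ZQOAQC' cursor=1
After op 4 (delete): buf='ZOAQC' cursor=1
After op 5 (insert('M')): buf='ZMOAQC' cursor=2
After op 6 (home): buf='ZMOAQC' cursor=0
After op 7 (left): buf='ZMOAQC' cursor=0
After op 8 (backspace): buf='ZMOAQC' cursor=0
After op 9 (undo): buf='ZOAQC' cursor=1

Answer: ZOAQC|1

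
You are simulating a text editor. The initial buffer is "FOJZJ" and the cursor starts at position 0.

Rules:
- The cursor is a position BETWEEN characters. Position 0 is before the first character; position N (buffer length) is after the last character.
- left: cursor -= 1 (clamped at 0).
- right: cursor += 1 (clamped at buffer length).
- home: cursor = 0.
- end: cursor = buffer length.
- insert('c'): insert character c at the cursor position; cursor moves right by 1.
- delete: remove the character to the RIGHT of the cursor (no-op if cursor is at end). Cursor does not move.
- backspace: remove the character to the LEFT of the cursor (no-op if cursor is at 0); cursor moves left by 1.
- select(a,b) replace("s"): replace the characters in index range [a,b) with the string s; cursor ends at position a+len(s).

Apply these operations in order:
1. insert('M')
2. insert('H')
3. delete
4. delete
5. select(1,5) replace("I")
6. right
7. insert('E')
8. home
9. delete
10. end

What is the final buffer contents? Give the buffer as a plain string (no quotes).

Answer: IE

Derivation:
After op 1 (insert('M')): buf='MFOJZJ' cursor=1
After op 2 (insert('H')): buf='MHFOJZJ' cursor=2
After op 3 (delete): buf='MHOJZJ' cursor=2
After op 4 (delete): buf='MHJZJ' cursor=2
After op 5 (select(1,5) replace("I")): buf='MI' cursor=2
After op 6 (right): buf='MI' cursor=2
After op 7 (insert('E')): buf='MIE' cursor=3
After op 8 (home): buf='MIE' cursor=0
After op 9 (delete): buf='IE' cursor=0
After op 10 (end): buf='IE' cursor=2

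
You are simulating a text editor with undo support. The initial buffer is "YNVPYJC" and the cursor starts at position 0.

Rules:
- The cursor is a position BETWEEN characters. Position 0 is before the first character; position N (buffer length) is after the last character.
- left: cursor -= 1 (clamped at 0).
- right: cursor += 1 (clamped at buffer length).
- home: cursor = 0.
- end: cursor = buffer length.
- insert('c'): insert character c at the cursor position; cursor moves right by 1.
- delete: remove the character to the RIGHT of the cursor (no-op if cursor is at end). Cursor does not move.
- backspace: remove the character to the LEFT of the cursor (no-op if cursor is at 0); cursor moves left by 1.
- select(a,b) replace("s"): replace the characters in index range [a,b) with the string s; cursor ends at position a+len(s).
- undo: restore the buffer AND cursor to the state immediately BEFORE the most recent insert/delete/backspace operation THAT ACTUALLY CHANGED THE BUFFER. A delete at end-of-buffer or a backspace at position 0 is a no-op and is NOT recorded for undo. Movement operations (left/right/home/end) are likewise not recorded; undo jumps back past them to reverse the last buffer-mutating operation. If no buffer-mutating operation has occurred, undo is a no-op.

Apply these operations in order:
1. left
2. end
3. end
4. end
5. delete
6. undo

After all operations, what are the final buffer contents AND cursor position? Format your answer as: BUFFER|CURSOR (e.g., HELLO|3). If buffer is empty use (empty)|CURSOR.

Answer: YNVPYJC|7

Derivation:
After op 1 (left): buf='YNVPYJC' cursor=0
After op 2 (end): buf='YNVPYJC' cursor=7
After op 3 (end): buf='YNVPYJC' cursor=7
After op 4 (end): buf='YNVPYJC' cursor=7
After op 5 (delete): buf='YNVPYJC' cursor=7
After op 6 (undo): buf='YNVPYJC' cursor=7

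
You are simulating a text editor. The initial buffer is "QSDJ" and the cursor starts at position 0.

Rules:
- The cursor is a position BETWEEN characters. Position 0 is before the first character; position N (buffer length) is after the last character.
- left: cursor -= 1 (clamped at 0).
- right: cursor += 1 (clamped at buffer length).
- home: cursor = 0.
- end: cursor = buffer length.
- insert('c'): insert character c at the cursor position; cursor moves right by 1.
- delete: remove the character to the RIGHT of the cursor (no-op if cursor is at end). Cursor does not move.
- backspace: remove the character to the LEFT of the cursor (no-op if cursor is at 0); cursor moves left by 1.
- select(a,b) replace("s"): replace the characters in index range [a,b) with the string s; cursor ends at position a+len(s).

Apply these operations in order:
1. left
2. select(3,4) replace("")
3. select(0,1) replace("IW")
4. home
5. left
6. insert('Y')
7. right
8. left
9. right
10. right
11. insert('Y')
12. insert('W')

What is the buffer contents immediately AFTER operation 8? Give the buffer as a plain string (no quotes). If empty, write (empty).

Answer: YIWSD

Derivation:
After op 1 (left): buf='QSDJ' cursor=0
After op 2 (select(3,4) replace("")): buf='QSD' cursor=3
After op 3 (select(0,1) replace("IW")): buf='IWSD' cursor=2
After op 4 (home): buf='IWSD' cursor=0
After op 5 (left): buf='IWSD' cursor=0
After op 6 (insert('Y')): buf='YIWSD' cursor=1
After op 7 (right): buf='YIWSD' cursor=2
After op 8 (left): buf='YIWSD' cursor=1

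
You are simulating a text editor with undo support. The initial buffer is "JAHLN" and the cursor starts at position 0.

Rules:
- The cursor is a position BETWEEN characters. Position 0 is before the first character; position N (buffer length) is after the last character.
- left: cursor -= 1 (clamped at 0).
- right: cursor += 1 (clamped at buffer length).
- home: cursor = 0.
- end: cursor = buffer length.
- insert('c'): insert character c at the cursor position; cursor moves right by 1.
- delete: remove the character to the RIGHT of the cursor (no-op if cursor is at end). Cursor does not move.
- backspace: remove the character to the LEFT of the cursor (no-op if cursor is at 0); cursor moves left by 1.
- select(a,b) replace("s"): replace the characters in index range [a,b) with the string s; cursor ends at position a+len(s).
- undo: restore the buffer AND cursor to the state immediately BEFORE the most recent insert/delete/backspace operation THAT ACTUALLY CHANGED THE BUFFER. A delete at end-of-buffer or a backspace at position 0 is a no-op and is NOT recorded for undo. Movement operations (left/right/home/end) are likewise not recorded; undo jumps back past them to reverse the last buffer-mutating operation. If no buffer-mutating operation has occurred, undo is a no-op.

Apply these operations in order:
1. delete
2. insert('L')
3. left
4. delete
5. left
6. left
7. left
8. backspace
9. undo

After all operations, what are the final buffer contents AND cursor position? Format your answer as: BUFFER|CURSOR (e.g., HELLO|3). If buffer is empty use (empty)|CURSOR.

After op 1 (delete): buf='AHLN' cursor=0
After op 2 (insert('L')): buf='LAHLN' cursor=1
After op 3 (left): buf='LAHLN' cursor=0
After op 4 (delete): buf='AHLN' cursor=0
After op 5 (left): buf='AHLN' cursor=0
After op 6 (left): buf='AHLN' cursor=0
After op 7 (left): buf='AHLN' cursor=0
After op 8 (backspace): buf='AHLN' cursor=0
After op 9 (undo): buf='LAHLN' cursor=0

Answer: LAHLN|0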